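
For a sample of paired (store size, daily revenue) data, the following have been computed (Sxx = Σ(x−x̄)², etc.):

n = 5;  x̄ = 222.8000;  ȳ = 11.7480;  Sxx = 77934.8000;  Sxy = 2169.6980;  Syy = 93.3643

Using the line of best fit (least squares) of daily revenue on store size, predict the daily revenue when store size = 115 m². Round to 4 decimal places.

8.7469

b = Sxy/Sxx = 2169.698/77934.8 = 0.027840
a = ȳ − b·x̄ = 11.748 − 0.027840·222.8 = 5.545268
ŷ(115) = a + b·115 = 5.545268 + 0.027840·115 = 8.746857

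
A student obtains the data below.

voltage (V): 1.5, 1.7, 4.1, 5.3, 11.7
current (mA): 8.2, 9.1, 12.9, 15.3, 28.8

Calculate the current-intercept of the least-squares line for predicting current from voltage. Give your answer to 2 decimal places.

5.14

n = 5, Σx = 24.3, Σy = 74.3, Σxy = 498.71, Σx² = 186.93
Sxx = Σx² − (Σx)²/n = 186.93 − 118.098 = 68.832
Sxy = Σxy − (Σx)(Σy)/n = 498.71 − 361.098 = 137.612
b = Sxy/Sxx = 137.612/68.832 = 1.999245
a = ȳ − b·x̄ = 14.86 − 1.999245·4.86 = 5.143672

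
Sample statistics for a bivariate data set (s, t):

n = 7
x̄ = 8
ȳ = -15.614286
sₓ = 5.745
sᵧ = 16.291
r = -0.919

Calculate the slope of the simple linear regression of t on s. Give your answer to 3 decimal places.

b = r · sᵧ/sₓ = -0.919 · 16.291/5.745 = -2.605993

-2.606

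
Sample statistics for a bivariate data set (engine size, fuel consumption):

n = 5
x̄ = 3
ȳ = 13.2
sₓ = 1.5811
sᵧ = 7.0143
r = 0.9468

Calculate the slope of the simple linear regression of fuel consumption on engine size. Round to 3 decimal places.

b = r · sᵧ/sₓ = 0.9468 · 7.0143/1.5811 = 4.200328

4.200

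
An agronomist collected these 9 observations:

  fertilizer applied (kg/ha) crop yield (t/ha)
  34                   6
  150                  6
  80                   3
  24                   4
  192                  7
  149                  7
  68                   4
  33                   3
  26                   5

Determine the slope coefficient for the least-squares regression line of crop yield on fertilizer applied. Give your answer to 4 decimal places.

0.0168

n = 9, Σx = 756, Σy = 45, Σxy = 4328, Σx² = 96086
Sxx = Σx² − (Σx)²/n = 96086 − 63504 = 32582
Sxy = Σxy − (Σx)(Σy)/n = 4328 − 3780 = 548
b = Sxy/Sxx = 548/32582 = 0.016819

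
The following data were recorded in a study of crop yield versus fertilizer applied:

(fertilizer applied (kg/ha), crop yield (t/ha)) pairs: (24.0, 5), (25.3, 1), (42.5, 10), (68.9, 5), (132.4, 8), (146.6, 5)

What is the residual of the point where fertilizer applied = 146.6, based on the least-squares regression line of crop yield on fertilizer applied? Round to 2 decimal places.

-1.75

n = 6, Σx = 439.7, Σy = 34, Σxy = 2707, Σx² = 46790.87
Sxx = Σx² − (Σx)²/n = 46790.87 − 32222.681667 = 14568.188333
Sxy = Σxy − (Σx)(Σy)/n = 2707 − 2491.633333 = 215.366667
b = Sxy/Sxx = 215.366667/14568.188333 = 0.014783
a = ȳ − b·x̄ = 5.666667 − 0.014783·73.283333 = 4.583293
ŷ(146.6) = 4.583293 + 0.014783·146.6 = 6.750533
residual = y − ŷ = 5 − 6.750533 = -1.750533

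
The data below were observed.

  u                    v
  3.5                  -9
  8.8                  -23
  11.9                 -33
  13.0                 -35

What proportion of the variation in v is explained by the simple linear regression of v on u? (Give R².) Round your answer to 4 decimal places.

0.9975

n = 4, Σx = 37.2, Σy = -100, Σxy = -1081.6, Σx² = 400.3, Σy² = 2924
Sxx = Σx² − (Σx)²/n = 400.3 − 345.96 = 54.34
Sxy = Σxy − (Σx)(Σy)/n = -1081.6 − (-930) = -151.6
Syy = Σy² − (Σy)²/n = 2924 − 2500 = 424
R² = Sxy²/(Sxx·Syy) = (-151.6)²/(54.34·424) = 0.997500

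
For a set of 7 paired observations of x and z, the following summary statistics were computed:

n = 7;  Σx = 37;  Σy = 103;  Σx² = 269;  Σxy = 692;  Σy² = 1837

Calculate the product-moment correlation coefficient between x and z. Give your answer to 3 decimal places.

0.961

Sxx = Σx² − (Σx)²/n = 269 − 195.571429 = 73.428571
Sxy = Σxy − (Σx)(Σy)/n = 692 − 544.428571 = 147.571429
Syy = Σy² − (Σy)²/n = 1837 − 1515.571429 = 321.428571
r = Sxy/√(Sxx·Syy) = 147.571429/√(23602.040816) = 147.571429/153.629557 = 0.960567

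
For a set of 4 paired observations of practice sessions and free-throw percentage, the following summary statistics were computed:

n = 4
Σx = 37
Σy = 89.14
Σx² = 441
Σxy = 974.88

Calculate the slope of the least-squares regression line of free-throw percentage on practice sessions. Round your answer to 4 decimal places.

1.5224

Sxx = Σx² − (Σx)²/n = 441 − 342.25 = 98.75
Sxy = Σxy − (Σx)(Σy)/n = 974.88 − 824.545 = 150.335
b = Sxy/Sxx = 150.335/98.75 = 1.522380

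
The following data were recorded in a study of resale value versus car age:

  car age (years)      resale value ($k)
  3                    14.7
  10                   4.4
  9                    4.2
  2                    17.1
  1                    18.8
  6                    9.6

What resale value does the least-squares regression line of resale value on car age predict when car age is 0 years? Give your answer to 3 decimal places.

n = 6, Σx = 31, Σy = 68.8, Σxy = 236.5, Σx² = 231
Sxx = Σx² − (Σx)²/n = 231 − 160.166667 = 70.833333
Sxy = Σxy − (Σx)(Σy)/n = 236.5 − 355.466667 = -118.966667
b = Sxy/Sxx = -118.966667/70.833333 = -1.679529
a = ȳ − b·x̄ = 11.466667 − (-1.679529)·5.166667 = 20.144235
ŷ(0) = a + b·0 = 20.144235 + (-1.679529)·0 = 20.144235

20.144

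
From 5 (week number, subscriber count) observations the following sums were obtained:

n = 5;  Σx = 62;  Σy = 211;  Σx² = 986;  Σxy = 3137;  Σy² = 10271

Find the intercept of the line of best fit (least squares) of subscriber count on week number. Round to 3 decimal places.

12.479

Sxx = Σx² − (Σx)²/n = 986 − 768.8 = 217.2
Sxy = Σxy − (Σx)(Σy)/n = 3137 − 2616.4 = 520.6
b = Sxy/Sxx = 520.6/217.2 = 2.396869
a = ȳ − b·x̄ = 42.2 − 2.396869·12.4 = 12.478821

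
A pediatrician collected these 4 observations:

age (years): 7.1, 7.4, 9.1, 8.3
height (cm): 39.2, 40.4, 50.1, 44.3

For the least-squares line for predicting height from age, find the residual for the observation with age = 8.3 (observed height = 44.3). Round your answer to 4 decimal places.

n = 4, Σx = 31.9, Σy = 174, Σxy = 1400.88, Σx² = 256.87
Sxx = Σx² − (Σx)²/n = 256.87 − 254.4025 = 2.4675
Sxy = Σxy − (Σx)(Σy)/n = 1400.88 − 1387.65 = 13.23
b = Sxy/Sxx = 13.23/2.4675 = 5.361702
a = ȳ − b·x̄ = 43.5 − 5.361702·7.975 = 0.740426
ŷ(8.3) = 0.740426 + 5.361702·8.3 = 45.242553
residual = y − ŷ = 44.3 − 45.242553 = -0.942553

-0.9426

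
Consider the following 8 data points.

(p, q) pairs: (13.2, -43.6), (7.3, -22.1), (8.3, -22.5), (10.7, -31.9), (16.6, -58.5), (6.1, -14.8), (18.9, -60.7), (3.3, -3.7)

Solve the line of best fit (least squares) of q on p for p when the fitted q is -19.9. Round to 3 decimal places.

n = 8, Σx = 84.4, Σy = -257.8, Σxy = -3485.75, Σx² = 1091.78
Sxx = Σx² − (Σx)²/n = 1091.78 − 890.42 = 201.36
Sxy = Σxy − (Σx)(Σy)/n = -3485.75 − (-2719.79) = -765.96
b = Sxy/Sxx = -765.96/201.36 = -3.803933
a = ȳ − b·x̄ = -32.225 − (-3.803933)·10.55 = 7.906496
Set a + b·x = -19.9: x = (-19.9 − 7.906496) / (-3.803933) = 7.309933

7.310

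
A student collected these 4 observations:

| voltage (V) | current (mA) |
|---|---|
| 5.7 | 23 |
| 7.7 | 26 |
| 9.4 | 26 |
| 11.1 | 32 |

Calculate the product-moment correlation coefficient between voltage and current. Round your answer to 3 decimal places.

n = 4, Σx = 33.9, Σy = 107, Σxy = 930.9, Σx² = 303.35, Σy² = 2905
Sxx = Σx² − (Σx)²/n = 303.35 − 287.3025 = 16.0475
Sxy = Σxy − (Σx)(Σy)/n = 930.9 − 906.825 = 24.075
Syy = Σy² − (Σy)²/n = 2905 − 2862.25 = 42.75
r = Sxy/√(Sxx·Syy) = 24.075/√(686.030625) = 24.075/26.192186 = 0.919167

0.919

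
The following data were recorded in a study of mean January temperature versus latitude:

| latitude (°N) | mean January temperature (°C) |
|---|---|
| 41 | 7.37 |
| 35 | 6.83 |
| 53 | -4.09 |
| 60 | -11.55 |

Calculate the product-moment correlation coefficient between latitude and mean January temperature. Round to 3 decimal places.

-0.968

n = 4, Σx = 189, Σy = -1.44, Σxy = -368.55, Σx² = 9315, Σy² = 251.0964
Sxx = Σx² − (Σx)²/n = 9315 − 8930.25 = 384.75
Sxy = Σxy − (Σx)(Σy)/n = -368.55 − (-68.04) = -300.51
Syy = Σy² − (Σy)²/n = 251.0964 − 0.5184 = 250.578
r = Sxy/√(Sxx·Syy) = -300.51/√(96409.8855) = -300.51/310.499413 = -0.967828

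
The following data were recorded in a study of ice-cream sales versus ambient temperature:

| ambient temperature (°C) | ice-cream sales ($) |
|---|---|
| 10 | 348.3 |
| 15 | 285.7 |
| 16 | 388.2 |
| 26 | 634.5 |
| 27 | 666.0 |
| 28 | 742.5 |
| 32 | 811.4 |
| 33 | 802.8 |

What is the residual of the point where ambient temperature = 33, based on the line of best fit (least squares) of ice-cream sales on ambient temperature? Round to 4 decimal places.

-13.8757

n = 8, Σx = 187, Σy = 4679.4, Σxy = 121705.9, Σx² = 4883
Sxx = Σx² − (Σx)²/n = 4883 − 4371.125 = 511.875
Sxy = Σxy − (Σx)(Σy)/n = 121705.9 − 109380.975 = 12324.925
b = Sxy/Sxx = 12324.925/511.875 = 24.077998
a = ȳ − b·x̄ = 584.925 − 24.077998·23.375 = 22.101807
ŷ(33) = 22.101807 + 24.077998·33 = 816.675726
residual = y − ŷ = 802.8 − 816.675726 = -13.875726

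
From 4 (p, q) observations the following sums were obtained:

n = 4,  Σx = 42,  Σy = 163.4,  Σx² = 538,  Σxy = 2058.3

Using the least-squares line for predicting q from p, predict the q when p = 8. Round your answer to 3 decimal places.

32.020

Sxx = Σx² − (Σx)²/n = 538 − 441 = 97
Sxy = Σxy − (Σx)(Σy)/n = 2058.3 − 1715.7 = 342.6
b = Sxy/Sxx = 342.6/97 = 3.531959
a = ȳ − b·x̄ = 40.85 − 3.531959·10.5 = 3.764433
ŷ(8) = a + b·8 = 3.764433 + 3.531959·8 = 32.020103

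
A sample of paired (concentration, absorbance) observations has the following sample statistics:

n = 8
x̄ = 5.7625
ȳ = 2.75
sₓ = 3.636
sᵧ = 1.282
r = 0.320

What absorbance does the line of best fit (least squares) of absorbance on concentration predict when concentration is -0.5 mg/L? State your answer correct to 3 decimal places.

b = r · sᵧ/sₓ = 0.32 · 1.282/3.636 = 0.112827
a = ȳ − b·x̄ = 2.75 − 0.112827·5.7625 = 2.099833
ŷ(-0.5) = a + b·-0.5 = 2.099833 + 0.112827·(-0.5) = 2.043419

2.043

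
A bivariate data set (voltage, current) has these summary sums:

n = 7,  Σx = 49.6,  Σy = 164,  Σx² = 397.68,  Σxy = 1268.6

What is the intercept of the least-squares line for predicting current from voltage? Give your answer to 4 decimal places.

Sxx = Σx² − (Σx)²/n = 397.68 − 351.451429 = 46.228571
Sxy = Σxy − (Σx)(Σy)/n = 1268.6 − 1162.057143 = 106.542857
b = Sxy/Sxx = 106.542857/46.228571 = 2.304697
a = ȳ − b·x̄ = 23.428571 − 2.304697·7.085714 = 7.098146

7.0981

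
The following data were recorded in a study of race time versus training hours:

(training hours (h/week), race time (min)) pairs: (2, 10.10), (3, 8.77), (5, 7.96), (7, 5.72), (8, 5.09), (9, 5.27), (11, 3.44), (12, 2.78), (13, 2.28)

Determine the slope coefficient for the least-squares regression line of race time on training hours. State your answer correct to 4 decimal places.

n = 9, Σx = 70, Σy = 51.41, Σxy = 315.34, Σx² = 666
Sxx = Σx² − (Σx)²/n = 666 − 544.444444 = 121.555556
Sxy = Σxy − (Σx)(Σy)/n = 315.34 − 399.855556 = -84.515556
b = Sxy/Sxx = -84.515556/121.555556 = -0.695283

-0.6953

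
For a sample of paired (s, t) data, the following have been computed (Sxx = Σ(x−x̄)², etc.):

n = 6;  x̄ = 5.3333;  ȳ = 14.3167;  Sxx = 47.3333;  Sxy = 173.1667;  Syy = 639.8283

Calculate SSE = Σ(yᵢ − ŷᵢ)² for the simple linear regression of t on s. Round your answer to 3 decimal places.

6.306

b = Sxy/Sxx = 173.1667/47.3333 = 3.658454
SSE = Syy − b·Sxy = 639.8283 − 3.658454·173.1667 = 6.305896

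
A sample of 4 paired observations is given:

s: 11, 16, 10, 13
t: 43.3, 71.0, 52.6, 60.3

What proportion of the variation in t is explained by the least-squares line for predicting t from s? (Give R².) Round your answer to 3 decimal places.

n = 4, Σx = 50, Σy = 227.2, Σxy = 2922.2, Σx² = 646, Σy² = 13318.74
Sxx = Σx² − (Σx)²/n = 646 − 625 = 21
Sxy = Σxy − (Σx)(Σy)/n = 2922.2 − 2840 = 82.2
Syy = Σy² − (Σy)²/n = 13318.74 − 12904.96 = 413.78
R² = Sxy²/(Sxx·Syy) = (82.2)²/(21·413.78) = 0.777597

0.778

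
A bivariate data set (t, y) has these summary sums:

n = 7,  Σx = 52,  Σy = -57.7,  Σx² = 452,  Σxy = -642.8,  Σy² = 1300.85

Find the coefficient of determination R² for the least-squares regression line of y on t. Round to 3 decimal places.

Sxx = Σx² − (Σx)²/n = 452 − 386.285714 = 65.714286
Sxy = Σxy − (Σx)(Σy)/n = -642.8 − (-428.628571) = -214.171429
Syy = Σy² − (Σy)²/n = 1300.85 − 475.612857 = 825.237143
R² = Sxy²/(Sxx·Syy) = (-214.171429)²/(65.714286·825.237143) = 0.845833

0.846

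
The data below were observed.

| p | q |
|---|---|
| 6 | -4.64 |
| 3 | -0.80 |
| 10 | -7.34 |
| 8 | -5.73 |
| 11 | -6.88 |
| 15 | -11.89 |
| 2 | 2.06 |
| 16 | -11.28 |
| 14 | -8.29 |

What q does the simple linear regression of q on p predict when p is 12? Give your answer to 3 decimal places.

-8.278

n = 9, Σx = 85, Σy = -54.79, Σxy = -695.93, Σx² = 1011
Sxx = Σx² − (Σx)²/n = 1011 − 802.777778 = 208.222222
Sxy = Σxy − (Σx)(Σy)/n = -695.93 − (-517.461111) = -178.468889
b = Sxy/Sxx = -178.468889/208.222222 = -0.857108
a = ȳ − b·x̄ = -6.087778 − (-0.857108)·9.444444 = 2.007129
ŷ(12) = a + b·12 = 2.007129 + (-0.857108)·12 = -8.278164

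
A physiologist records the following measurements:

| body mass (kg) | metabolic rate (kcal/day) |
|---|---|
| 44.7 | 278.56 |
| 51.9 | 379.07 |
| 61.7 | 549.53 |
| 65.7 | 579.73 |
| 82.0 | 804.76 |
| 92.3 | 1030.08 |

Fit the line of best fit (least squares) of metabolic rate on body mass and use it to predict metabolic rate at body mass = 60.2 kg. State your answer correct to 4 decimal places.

n = 6, Σx = 398.3, Σy = 3621.73, Σxy = 265186.331, Σx² = 28058.37
Sxx = Σx² − (Σx)²/n = 28058.37 − 26440.481667 = 1617.888333
Sxy = Σxy − (Σx)(Σy)/n = 265186.331 − 240422.509833 = 24763.821167
b = Sxy/Sxx = 24763.821167/1617.888333 = 15.306261
a = ȳ − b·x̄ = 603.621667 − 15.306261·66.383333 = -412.458962
ŷ(60.2) = a + b·60.2 = -412.458962 + 15.306261·60.2 = 508.977953

508.9780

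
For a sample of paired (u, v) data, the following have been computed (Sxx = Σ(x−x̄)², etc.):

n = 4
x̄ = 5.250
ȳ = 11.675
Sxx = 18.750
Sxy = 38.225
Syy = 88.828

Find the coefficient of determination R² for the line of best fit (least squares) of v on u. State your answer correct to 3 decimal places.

0.877

R² = Sxy²/(Sxx·Syy) = (38.225)²/(18.75·88.828) = 0.877291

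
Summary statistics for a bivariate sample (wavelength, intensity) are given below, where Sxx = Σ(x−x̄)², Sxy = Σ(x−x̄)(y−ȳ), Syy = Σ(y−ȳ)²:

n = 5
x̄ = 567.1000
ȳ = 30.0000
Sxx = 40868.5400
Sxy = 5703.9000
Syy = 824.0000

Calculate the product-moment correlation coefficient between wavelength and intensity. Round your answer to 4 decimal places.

r = Sxy/√(Sxx·Syy) = 5703.9/√(33675676.96) = 5703.9/5803.074785 = 0.982910

0.9829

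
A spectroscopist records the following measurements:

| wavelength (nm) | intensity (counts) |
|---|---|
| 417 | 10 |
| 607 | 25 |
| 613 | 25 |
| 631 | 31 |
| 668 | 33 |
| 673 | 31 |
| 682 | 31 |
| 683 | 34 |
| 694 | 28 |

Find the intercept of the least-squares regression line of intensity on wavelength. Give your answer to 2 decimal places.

-23.06

n = 9, Σx = 5668, Σy = 248, Σxy = 160934, Σx² = 3628670
Sxx = Σx² − (Σx)²/n = 3628670 − 3569580.444444 = 59089.555556
Sxy = Σxy − (Σx)(Σy)/n = 160934 − 156184.888889 = 4749.111111
b = Sxy/Sxx = 4749.111111/59089.555556 = 0.080371
a = ȳ − b·x̄ = 27.555556 − 0.080371·629.777778 = -23.060575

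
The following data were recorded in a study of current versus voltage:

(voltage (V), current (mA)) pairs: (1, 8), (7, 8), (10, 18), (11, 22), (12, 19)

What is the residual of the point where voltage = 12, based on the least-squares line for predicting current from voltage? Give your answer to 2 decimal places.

n = 5, Σx = 41, Σy = 75, Σxy = 714, Σx² = 415
Sxx = Σx² − (Σx)²/n = 415 − 336.2 = 78.8
Sxy = Σxy − (Σx)(Σy)/n = 714 − 615 = 99
b = Sxy/Sxx = 99/78.8 = 1.256345
a = ȳ − b·x̄ = 15 − 1.256345·8.2 = 4.697970
ŷ(12) = 4.697970 + 1.256345·12 = 19.774112
residual = y − ŷ = 19 − 19.774112 = -0.774112

-0.77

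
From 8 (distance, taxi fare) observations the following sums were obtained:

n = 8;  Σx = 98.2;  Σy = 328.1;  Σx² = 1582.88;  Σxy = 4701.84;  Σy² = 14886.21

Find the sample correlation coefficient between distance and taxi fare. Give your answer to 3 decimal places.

0.918

Sxx = Σx² − (Σx)²/n = 1582.88 − 1205.405 = 377.475
Sxy = Σxy − (Σx)(Σy)/n = 4701.84 − 4027.4275 = 674.4125
Syy = Σy² − (Σy)²/n = 14886.21 − 13456.20125 = 1430.00875
r = Sxy/√(Sxx·Syy) = 674.4125/√(539792.552906) = 674.4125/734.705759 = 0.917936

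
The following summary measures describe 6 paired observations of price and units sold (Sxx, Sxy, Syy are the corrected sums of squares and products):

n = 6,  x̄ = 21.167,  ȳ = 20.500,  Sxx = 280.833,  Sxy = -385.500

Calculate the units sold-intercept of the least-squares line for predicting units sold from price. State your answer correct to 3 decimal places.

b = Sxy/Sxx = -385.5/280.833 = -1.372702
a = ȳ − b·x̄ = 20.5 − (-1.372702)·21.167 = 49.555982

49.556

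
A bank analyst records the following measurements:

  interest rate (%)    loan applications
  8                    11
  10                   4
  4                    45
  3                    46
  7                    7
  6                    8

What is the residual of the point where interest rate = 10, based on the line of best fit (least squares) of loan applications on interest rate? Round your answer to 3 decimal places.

n = 6, Σx = 38, Σy = 121, Σxy = 543, Σx² = 274
Sxx = Σx² − (Σx)²/n = 274 − 240.666667 = 33.333333
Sxy = Σxy − (Σx)(Σy)/n = 543 − 766.333333 = -223.333333
b = Sxy/Sxx = -223.333333/33.333333 = -6.7
a = ȳ − b·x̄ = 20.166667 − (-6.7)·6.333333 = 62.6
ŷ(10) = 62.6 + (-6.7)·10 = -4.4
residual = y − ŷ = 4 − (-4.4) = 8.4

8.400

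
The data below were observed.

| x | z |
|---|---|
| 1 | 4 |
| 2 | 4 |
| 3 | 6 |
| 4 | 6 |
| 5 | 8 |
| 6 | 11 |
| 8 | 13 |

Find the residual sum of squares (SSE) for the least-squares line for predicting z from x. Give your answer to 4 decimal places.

n = 7, Σx = 29, Σy = 52, Σxy = 264, Σx² = 155, Σy² = 458
Sxx = Σx² − (Σx)²/n = 155 − 120.142857 = 34.857143
Sxy = Σxy − (Σx)(Σy)/n = 264 − 215.428571 = 48.571429
Syy = Σy² − (Σy)²/n = 458 − 386.285714 = 71.714286
b = Sxy/Sxx = 48.571429/34.857143 = 1.393443
SSE = Syy − b·Sxy = 71.714286 − 1.393443·48.571429 = 4.032787

4.0328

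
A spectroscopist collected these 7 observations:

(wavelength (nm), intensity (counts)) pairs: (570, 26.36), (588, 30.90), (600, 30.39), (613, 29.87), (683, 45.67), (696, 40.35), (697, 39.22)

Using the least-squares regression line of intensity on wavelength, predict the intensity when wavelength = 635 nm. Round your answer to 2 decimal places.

n = 7, Σx = 4447, Σy = 242.76, Σxy = 156351.26, Σx² = 2843127
Sxx = Σx² − (Σx)²/n = 2843127 − 2825115.571429 = 18011.428571
Sxy = Σxy − (Σx)(Σy)/n = 156351.26 − 154221.96 = 2129.3
b = Sxy/Sxx = 2129.3/18011.428571 = 0.118219
a = ȳ − b·x̄ = 34.68 − 0.118219·635.285714 = -40.423086
ŷ(635) = a + b·635 = -40.423086 + 0.118219·635 = 34.646223

34.65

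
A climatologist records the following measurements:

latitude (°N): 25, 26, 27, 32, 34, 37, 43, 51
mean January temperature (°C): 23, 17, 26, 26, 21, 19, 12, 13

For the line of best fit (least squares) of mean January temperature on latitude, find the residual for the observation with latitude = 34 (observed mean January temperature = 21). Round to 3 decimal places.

n = 8, Σx = 275, Σy = 157, Σxy = 5147, Σx² = 10029
Sxx = Σx² − (Σx)²/n = 10029 − 9453.125 = 575.875
Sxy = Σxy − (Σx)(Σy)/n = 5147 − 5396.875 = -249.875
b = Sxy/Sxx = -249.875/575.875 = -0.433905
a = ȳ − b·x̄ = 19.625 − (-0.433905)·34.375 = 34.540482
ŷ(34) = 34.540482 + (-0.433905)·34 = 19.787714
residual = y − ŷ = 21 − 19.787714 = 1.212286

1.212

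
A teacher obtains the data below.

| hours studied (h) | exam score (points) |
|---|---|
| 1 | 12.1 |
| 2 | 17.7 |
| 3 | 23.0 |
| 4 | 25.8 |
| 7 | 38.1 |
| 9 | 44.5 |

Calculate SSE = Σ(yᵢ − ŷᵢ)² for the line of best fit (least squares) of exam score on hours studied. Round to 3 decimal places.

n = 6, Σx = 26, Σy = 161.2, Σxy = 886.9, Σx² = 160, Σy² = 5086.2
Sxx = Σx² − (Σx)²/n = 160 − 112.666667 = 47.333333
Sxy = Σxy − (Σx)(Σy)/n = 886.9 − 698.533333 = 188.366667
Syy = Σy² − (Σy)²/n = 5086.2 − 4330.906667 = 755.293333
b = Sxy/Sxx = 188.366667/47.333333 = 3.979577
SSE = Syy − b·Sxy = 755.293333 − 3.979577·188.366667 = 5.673592

5.674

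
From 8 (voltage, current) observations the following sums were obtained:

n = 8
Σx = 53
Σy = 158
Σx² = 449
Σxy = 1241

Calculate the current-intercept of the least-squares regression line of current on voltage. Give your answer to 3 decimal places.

Sxx = Σx² − (Σx)²/n = 449 − 351.125 = 97.875
Sxy = Σxy − (Σx)(Σy)/n = 1241 − 1046.75 = 194.25
b = Sxy/Sxx = 194.25/97.875 = 1.984674
a = ȳ − b·x̄ = 19.75 − 1.984674·6.625 = 6.601533

6.602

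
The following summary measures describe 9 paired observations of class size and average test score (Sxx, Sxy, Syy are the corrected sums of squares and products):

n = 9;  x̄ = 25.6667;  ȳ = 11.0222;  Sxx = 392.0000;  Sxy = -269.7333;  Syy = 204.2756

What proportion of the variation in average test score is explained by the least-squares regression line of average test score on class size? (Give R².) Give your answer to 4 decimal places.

0.9086

R² = Sxy²/(Sxx·Syy) = (-269.7333)²/(392·204.2756) = 0.908587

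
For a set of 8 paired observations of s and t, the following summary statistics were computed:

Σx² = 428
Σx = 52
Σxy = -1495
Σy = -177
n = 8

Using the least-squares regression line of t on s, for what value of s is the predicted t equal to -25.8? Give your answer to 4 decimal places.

7.4601

Sxx = Σx² − (Σx)²/n = 428 − 338 = 90
Sxy = Σxy − (Σx)(Σy)/n = -1495 − (-1150.5) = -344.5
b = Sxy/Sxx = -344.5/90 = -3.827778
a = ȳ − b·x̄ = -22.125 − (-3.827778)·6.5 = 2.755556
Set a + b·x = -25.8: x = (-25.8 − 2.755556) / (-3.827778) = 7.460087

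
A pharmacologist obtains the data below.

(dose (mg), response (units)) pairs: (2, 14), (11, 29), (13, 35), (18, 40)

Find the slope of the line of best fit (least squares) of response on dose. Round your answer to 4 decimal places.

1.6716

n = 4, Σx = 44, Σy = 118, Σxy = 1522, Σx² = 618
Sxx = Σx² − (Σx)²/n = 618 − 484 = 134
Sxy = Σxy − (Σx)(Σy)/n = 1522 − 1298 = 224
b = Sxy/Sxx = 224/134 = 1.671642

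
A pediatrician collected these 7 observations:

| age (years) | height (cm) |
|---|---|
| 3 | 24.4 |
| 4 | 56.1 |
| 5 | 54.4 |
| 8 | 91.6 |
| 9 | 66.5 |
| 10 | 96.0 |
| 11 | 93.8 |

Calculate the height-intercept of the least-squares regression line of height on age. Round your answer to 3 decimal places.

n = 7, Σx = 50, Σy = 482.8, Σxy = 3892.7, Σx² = 416
Sxx = Σx² − (Σx)²/n = 416 − 357.142857 = 58.857143
Sxy = Σxy − (Σx)(Σy)/n = 3892.7 − 3448.571429 = 444.128571
b = Sxy/Sxx = 444.128571/58.857143 = 7.545874
a = ȳ − b·x̄ = 68.971429 − 7.545874·7.142857 = 15.072330

15.072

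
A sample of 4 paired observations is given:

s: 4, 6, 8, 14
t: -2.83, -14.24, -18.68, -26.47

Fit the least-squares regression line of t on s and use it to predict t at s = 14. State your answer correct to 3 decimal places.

n = 4, Σx = 32, Σy = -62.22, Σxy = -616.78, Σx² = 312
Sxx = Σx² − (Σx)²/n = 312 − 256 = 56
Sxy = Σxy − (Σx)(Σy)/n = -616.78 − (-497.76) = -119.02
b = Sxy/Sxx = -119.02/56 = -2.125357
a = ȳ − b·x̄ = -15.555 − (-2.125357)·8 = 1.447857
ŷ(14) = a + b·14 = 1.447857 + (-2.125357)·14 = -28.307143

-28.307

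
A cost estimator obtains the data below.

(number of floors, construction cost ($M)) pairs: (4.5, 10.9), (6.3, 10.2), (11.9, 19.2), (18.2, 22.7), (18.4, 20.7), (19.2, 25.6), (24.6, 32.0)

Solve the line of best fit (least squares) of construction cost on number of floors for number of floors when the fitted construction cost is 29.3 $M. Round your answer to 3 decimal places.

n = 7, Σx = 103.1, Σy = 141.3, Σxy = 2414.53, Σx² = 1845.15
Sxx = Σx² − (Σx)²/n = 1845.15 − 1518.515714 = 326.634286
Sxy = Σxy − (Σx)(Σy)/n = 2414.53 − 2081.147143 = 333.382857
b = Sxy/Sxx = 333.382857/326.634286 = 1.020661
a = ȳ − b·x̄ = 20.185714 − 1.020661·14.728571 = 5.152837
Set a + b·x = 29.3: x = (29.3 − 5.152837) / 1.020661 = 23.658359

23.658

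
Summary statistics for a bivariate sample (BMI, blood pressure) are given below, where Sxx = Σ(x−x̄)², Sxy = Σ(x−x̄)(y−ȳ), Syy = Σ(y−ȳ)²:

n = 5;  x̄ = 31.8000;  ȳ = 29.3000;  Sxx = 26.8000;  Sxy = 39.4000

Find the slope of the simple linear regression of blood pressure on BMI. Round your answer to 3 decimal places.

1.470

b = Sxy/Sxx = 39.4/26.8 = 1.470149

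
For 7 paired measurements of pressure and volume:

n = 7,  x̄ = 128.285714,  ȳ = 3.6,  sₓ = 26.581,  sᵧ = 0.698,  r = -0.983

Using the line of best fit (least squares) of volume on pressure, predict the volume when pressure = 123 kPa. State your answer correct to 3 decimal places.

b = r · sᵧ/sₓ = -0.983 · 0.698/26.581 = -0.025813
a = ȳ − b·x̄ = 3.6 − (-0.025813)·128.285714 = 6.911433
ŷ(123) = a + b·123 = 6.911433 + (-0.025813)·123 = 3.736440

3.736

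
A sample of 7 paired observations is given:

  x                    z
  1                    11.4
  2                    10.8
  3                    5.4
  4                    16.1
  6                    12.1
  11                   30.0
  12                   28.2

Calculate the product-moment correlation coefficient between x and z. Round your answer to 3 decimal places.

n = 7, Σx = 39, Σy = 114, Σxy = 854.6, Σx² = 331, Σy² = 2376.62
Sxx = Σx² − (Σx)²/n = 331 − 217.285714 = 113.714286
Sxy = Σxy − (Σx)(Σy)/n = 854.6 − 635.142857 = 219.457143
Syy = Σy² − (Σy)²/n = 2376.62 − 1856.571429 = 520.048571
r = Sxy/√(Sxx·Syy) = 219.457143/√(59136.951837) = 219.457143/243.180904 = 0.902444

0.902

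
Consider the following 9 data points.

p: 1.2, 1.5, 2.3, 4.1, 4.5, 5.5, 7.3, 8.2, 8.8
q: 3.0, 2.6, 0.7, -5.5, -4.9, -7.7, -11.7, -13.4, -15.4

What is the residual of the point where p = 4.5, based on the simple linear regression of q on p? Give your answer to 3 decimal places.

0.135

n = 9, Σx = 43.4, Σy = -52.3, Σxy = -408.65, Σx² = 274.26
Sxx = Σx² − (Σx)²/n = 274.26 − 209.284444 = 64.975556
Sxy = Σxy − (Σx)(Σy)/n = -408.65 − (-252.202222) = -156.447778
b = Sxy/Sxx = -156.447778/64.975556 = -2.407794
a = ȳ − b·x̄ = -5.811111 − (-2.407794)·4.822222 = 5.799808
ŷ(4.5) = 5.799808 + (-2.407794)·4.5 = -5.035266
residual = y − ŷ = -4.9 − (-5.035266) = 0.135266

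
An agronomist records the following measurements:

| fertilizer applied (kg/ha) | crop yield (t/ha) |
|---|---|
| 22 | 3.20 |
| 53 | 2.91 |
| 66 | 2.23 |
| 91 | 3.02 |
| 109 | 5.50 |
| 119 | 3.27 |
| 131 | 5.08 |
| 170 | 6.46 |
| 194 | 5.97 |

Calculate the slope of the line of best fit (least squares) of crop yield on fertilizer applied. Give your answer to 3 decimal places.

n = 9, Σx = 955, Σy = 37.64, Σxy = 4557.12, Σx² = 125669
Sxx = Σx² − (Σx)²/n = 125669 − 101336.111111 = 24332.888889
Sxy = Σxy − (Σx)(Σy)/n = 4557.12 − 3994.022222 = 563.097778
b = Sxy/Sxx = 563.097778/24332.888889 = 0.023141

0.023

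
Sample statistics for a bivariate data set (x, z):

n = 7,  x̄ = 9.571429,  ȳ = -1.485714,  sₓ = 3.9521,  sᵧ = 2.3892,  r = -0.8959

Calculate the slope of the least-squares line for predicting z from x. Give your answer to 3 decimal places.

b = r · sᵧ/sₓ = -0.8959 · 2.3892/3.9521 = -0.541607

-0.542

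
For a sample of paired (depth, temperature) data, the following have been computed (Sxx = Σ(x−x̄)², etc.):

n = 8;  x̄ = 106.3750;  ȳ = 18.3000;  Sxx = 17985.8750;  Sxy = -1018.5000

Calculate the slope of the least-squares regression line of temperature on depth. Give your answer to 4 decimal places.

b = Sxy/Sxx = -1018.5/17985.875 = -0.056628

-0.0566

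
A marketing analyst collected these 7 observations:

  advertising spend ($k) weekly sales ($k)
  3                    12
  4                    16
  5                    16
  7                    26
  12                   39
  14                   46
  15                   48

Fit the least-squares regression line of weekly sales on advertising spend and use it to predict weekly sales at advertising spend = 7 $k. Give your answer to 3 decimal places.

24.235

n = 7, Σx = 60, Σy = 203, Σxy = 2194, Σx² = 664
Sxx = Σx² − (Σx)²/n = 664 − 514.285714 = 149.714286
Sxy = Σxy − (Σx)(Σy)/n = 2194 − 1740 = 454
b = Sxy/Sxx = 454/149.714286 = 3.032443
a = ȳ − b·x̄ = 29 − 3.032443·8.571429 = 3.007634
ŷ(7) = a + b·7 = 3.007634 + 3.032443·7 = 24.234733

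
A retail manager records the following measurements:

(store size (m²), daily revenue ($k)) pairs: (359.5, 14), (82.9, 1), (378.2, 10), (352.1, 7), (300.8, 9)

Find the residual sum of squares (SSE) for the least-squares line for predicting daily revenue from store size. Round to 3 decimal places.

n = 5, Σx = 1473.5, Σy = 41, Σxy = 14069.8, Σx² = 493602.95, Σy² = 427
Sxx = Σx² − (Σx)²/n = 493602.95 − 434240.45 = 59362.5
Sxy = Σxy − (Σx)(Σy)/n = 14069.8 − 12082.7 = 1987.1
Syy = Σy² − (Σy)²/n = 427 − 336.2 = 90.8
b = Sxy/Sxx = 1987.1/59362.5 = 0.033474
SSE = Syy − b·Sxy = 90.8 − 0.033474·1987.1 = 24.283825

24.284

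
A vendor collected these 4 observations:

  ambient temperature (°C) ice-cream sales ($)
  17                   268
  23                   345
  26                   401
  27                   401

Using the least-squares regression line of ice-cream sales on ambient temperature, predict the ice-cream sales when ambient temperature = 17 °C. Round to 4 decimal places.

266.7901

n = 4, Σx = 93, Σy = 1415, Σxy = 33744, Σx² = 2223
Sxx = Σx² − (Σx)²/n = 2223 − 2162.25 = 60.75
Sxy = Σxy − (Σx)(Σy)/n = 33744 − 32898.75 = 845.25
b = Sxy/Sxx = 845.25/60.75 = 13.913580
a = ȳ − b·x̄ = 353.75 − 13.913580·23.25 = 30.259259
ŷ(17) = a + b·17 = 30.259259 + 13.913580·17 = 266.790123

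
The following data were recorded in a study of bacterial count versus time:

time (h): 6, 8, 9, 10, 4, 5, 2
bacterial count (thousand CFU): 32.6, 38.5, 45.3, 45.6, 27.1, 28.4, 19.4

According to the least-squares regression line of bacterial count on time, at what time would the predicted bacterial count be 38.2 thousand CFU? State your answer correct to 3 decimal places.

n = 7, Σx = 44, Σy = 236.9, Σxy = 1656.5, Σx² = 326
Sxx = Σx² − (Σx)²/n = 326 − 276.571429 = 49.428571
Sxy = Σxy − (Σx)(Σy)/n = 1656.5 − 1489.085714 = 167.414286
b = Sxy/Sxx = 167.414286/49.428571 = 3.386994
a = ȳ − b·x̄ = 33.842857 − 3.386994·6.285714 = 12.553179
Set a + b·x = 38.2: x = (38.2 − 12.553179) / 3.386994 = 7.572148

7.572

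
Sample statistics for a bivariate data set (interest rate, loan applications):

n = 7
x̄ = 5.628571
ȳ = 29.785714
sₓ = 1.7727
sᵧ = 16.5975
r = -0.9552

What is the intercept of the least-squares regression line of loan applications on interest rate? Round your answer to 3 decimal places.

80.124

b = r · sᵧ/sₓ = -0.9552 · 16.5975/1.7727 = -8.943381
a = ȳ − b·x̄ = 29.785714 − (-8.943381)·5.628571 = 80.124171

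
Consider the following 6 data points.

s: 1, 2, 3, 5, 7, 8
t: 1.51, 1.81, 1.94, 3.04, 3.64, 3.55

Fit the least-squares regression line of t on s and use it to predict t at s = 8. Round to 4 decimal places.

n = 6, Σx = 26, Σy = 15.49, Σxy = 80.03, Σx² = 152
Sxx = Σx² − (Σx)²/n = 152 − 112.666667 = 39.333333
Sxy = Σxy − (Σx)(Σy)/n = 80.03 − 67.123333 = 12.906667
b = Sxy/Sxx = 12.906667/39.333333 = 0.328136
a = ȳ − b·x̄ = 2.581667 − 0.328136·4.333333 = 1.159746
ŷ(8) = a + b·8 = 1.159746 + 0.328136·8 = 3.784831

3.7848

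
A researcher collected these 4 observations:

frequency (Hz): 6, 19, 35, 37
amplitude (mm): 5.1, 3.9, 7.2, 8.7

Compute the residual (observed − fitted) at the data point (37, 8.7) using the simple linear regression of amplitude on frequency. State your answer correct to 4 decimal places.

n = 4, Σx = 97, Σy = 24.9, Σxy = 678.6, Σx² = 2991
Sxx = Σx² − (Σx)²/n = 2991 − 2352.25 = 638.75
Sxy = Σxy − (Σx)(Σy)/n = 678.6 − 603.825 = 74.775
b = Sxy/Sxx = 74.775/638.75 = 0.117065
a = ȳ − b·x̄ = 6.225 − 0.117065·24.25 = 3.386184
ŷ(37) = 3.386184 + 0.117065·37 = 7.717573
residual = y − ŷ = 8.7 − 7.717573 = 0.982427

0.9824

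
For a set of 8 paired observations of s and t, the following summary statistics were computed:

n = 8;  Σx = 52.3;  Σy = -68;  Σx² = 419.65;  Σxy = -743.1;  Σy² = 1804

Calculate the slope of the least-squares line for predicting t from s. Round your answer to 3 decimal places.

Sxx = Σx² − (Σx)²/n = 419.65 − 341.91125 = 77.73875
Sxy = Σxy − (Σx)(Σy)/n = -743.1 − (-444.55) = -298.55
b = Sxy/Sxx = -298.55/77.73875 = -3.840427

-3.840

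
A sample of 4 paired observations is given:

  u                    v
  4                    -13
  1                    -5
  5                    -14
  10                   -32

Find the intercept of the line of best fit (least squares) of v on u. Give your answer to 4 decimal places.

n = 4, Σx = 20, Σy = -64, Σxy = -447, Σx² = 142
Sxx = Σx² − (Σx)²/n = 142 − 100 = 42
Sxy = Σxy − (Σx)(Σy)/n = -447 − (-320) = -127
b = Sxy/Sxx = -127/42 = -3.023810
a = ȳ − b·x̄ = -16 − (-3.023810)·5 = -0.880952

-0.8810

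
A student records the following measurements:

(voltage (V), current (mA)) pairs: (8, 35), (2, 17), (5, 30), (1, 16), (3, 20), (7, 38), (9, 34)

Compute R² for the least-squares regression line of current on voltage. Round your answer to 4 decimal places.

n = 7, Σx = 35, Σy = 190, Σxy = 1112, Σx² = 233, Σy² = 5670
Sxx = Σx² − (Σx)²/n = 233 − 175 = 58
Sxy = Σxy − (Σx)(Σy)/n = 1112 − 950 = 162
Syy = Σy² − (Σy)²/n = 5670 − 5157.142857 = 512.857143
R² = Sxy²/(Sxx·Syy) = (162)²/(58·512.857143) = 0.882278

0.8823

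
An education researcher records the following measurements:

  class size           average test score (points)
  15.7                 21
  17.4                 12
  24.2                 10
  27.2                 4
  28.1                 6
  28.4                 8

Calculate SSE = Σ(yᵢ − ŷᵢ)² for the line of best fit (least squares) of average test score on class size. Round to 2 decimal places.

n = 6, Σx = 141, Σy = 61, Σxy = 1285.1, Σx² = 3470.9, Σy² = 801
Sxx = Σx² − (Σx)²/n = 3470.9 − 3313.5 = 157.4
Sxy = Σxy − (Σx)(Σy)/n = 1285.1 − 1433.5 = -148.4
Syy = Σy² − (Σy)²/n = 801 − 620.166667 = 180.833333
b = Sxy/Sxx = -148.4/157.4 = -0.942821
SSE = Syy − b·Sxy = 180.833333 − (-0.942821)·(-148.4) = 40.918721

40.92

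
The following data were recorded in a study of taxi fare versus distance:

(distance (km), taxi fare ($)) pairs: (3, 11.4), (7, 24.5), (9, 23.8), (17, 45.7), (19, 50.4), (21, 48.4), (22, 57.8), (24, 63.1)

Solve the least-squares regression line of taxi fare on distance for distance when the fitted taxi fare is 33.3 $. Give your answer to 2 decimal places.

n = 8, Σx = 122, Σy = 325.1, Σxy = 5956.8, Σx² = 2290
Sxx = Σx² − (Σx)²/n = 2290 − 1860.5 = 429.5
Sxy = Σxy − (Σx)(Σy)/n = 5956.8 − 4957.775 = 999.025
b = Sxy/Sxx = 999.025/429.5 = 2.326019
a = ȳ − b·x̄ = 40.6375 − 2.326019·15.25 = 5.165716
Set a + b·x = 33.3: x = (33.3 − 5.165716) / 2.326019 = 12.095468

12.10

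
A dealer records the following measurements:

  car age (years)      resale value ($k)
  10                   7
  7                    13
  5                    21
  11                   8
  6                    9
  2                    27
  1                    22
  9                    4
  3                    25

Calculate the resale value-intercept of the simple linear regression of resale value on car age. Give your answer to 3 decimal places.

28.111

n = 9, Σx = 54, Σy = 136, Σxy = 595, Σx² = 426
Sxx = Σx² − (Σx)²/n = 426 − 324 = 102
Sxy = Σxy − (Σx)(Σy)/n = 595 − 816 = -221
b = Sxy/Sxx = -221/102 = -2.166667
a = ȳ − b·x̄ = 15.111111 − (-2.166667)·6 = 28.111111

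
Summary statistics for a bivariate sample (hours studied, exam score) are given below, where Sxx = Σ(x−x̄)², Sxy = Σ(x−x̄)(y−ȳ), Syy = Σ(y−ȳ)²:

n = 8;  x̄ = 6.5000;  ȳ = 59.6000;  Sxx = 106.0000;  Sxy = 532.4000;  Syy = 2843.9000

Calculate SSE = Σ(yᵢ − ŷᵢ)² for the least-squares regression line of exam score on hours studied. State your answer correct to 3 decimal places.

169.846

b = Sxy/Sxx = 532.4/106 = 5.022642
SSE = Syy − b·Sxy = 2843.9 − 5.022642·532.4 = 169.845660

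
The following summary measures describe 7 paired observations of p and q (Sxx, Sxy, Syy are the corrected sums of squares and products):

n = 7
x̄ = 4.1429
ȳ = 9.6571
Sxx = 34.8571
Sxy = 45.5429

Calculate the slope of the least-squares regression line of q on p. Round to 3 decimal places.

b = Sxy/Sxx = 45.5429/34.8571 = 1.306560

1.307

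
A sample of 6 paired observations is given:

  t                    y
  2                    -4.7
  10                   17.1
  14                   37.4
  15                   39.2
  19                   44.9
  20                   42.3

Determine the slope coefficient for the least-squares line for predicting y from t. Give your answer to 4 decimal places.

2.8403

n = 6, Σx = 80, Σy = 176.2, Σxy = 2972.3, Σx² = 1286
Sxx = Σx² − (Σx)²/n = 1286 − 1066.666667 = 219.333333
Sxy = Σxy − (Σx)(Σy)/n = 2972.3 − 2349.333333 = 622.966667
b = Sxy/Sxx = 622.966667/219.333333 = 2.840274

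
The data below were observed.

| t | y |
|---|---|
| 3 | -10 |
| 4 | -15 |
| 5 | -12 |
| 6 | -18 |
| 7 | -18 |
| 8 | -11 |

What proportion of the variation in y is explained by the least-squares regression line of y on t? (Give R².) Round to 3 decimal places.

n = 6, Σx = 33, Σy = -84, Σxy = -472, Σx² = 199, Σy² = 1238
Sxx = Σx² − (Σx)²/n = 199 − 181.5 = 17.5
Sxy = Σxy − (Σx)(Σy)/n = -472 − (-462) = -10
Syy = Σy² − (Σy)²/n = 1238 − 1176 = 62
R² = Sxy²/(Sxx·Syy) = (-10)²/(17.5·62) = 0.092166

0.092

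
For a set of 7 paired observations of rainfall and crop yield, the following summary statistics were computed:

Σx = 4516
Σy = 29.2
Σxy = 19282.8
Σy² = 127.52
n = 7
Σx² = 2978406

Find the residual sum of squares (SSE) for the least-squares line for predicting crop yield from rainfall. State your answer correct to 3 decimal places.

2.670

Sxx = Σx² − (Σx)²/n = 2978406 − 2913465.142857 = 64940.857143
Sxy = Σxy − (Σx)(Σy)/n = 19282.8 − 18838.171429 = 444.628571
Syy = Σy² − (Σy)²/n = 127.52 − 121.805714 = 5.714286
b = Sxy/Sxx = 444.628571/64940.857143 = 0.006847
SSE = Syy − b·Sxy = 5.714286 − 0.006847·444.628571 = 2.670061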